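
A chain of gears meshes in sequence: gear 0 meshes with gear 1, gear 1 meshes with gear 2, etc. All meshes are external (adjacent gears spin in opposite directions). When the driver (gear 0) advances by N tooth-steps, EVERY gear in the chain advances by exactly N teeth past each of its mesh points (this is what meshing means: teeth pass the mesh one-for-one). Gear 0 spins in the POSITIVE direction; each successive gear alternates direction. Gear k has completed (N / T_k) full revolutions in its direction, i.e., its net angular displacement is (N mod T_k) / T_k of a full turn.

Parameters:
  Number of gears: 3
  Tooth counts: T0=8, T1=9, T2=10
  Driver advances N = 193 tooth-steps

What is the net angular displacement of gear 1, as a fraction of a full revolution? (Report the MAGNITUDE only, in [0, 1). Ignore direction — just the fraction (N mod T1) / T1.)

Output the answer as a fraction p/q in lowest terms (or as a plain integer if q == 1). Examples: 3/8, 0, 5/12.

Chain of 3 gears, tooth counts: [8, 9, 10]
  gear 0: T0=8, direction=positive, advance = 193 mod 8 = 1 teeth = 1/8 turn
  gear 1: T1=9, direction=negative, advance = 193 mod 9 = 4 teeth = 4/9 turn
  gear 2: T2=10, direction=positive, advance = 193 mod 10 = 3 teeth = 3/10 turn
Gear 1: 193 mod 9 = 4
Fraction = 4 / 9 = 4/9 (gcd(4,9)=1) = 4/9

Answer: 4/9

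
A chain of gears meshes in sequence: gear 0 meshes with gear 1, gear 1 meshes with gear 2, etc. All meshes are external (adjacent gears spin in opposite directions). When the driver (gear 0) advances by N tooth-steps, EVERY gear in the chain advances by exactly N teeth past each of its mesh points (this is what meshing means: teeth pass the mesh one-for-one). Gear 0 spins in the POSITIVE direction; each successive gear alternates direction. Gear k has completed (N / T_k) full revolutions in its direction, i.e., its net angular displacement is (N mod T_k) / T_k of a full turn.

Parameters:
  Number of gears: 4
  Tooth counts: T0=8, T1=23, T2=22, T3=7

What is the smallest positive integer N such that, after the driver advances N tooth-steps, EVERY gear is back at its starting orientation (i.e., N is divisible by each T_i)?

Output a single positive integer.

Answer: 14168

Derivation:
Gear k returns to start when N is a multiple of T_k.
All gears at start simultaneously when N is a common multiple of [8, 23, 22, 7]; the smallest such N is lcm(8, 23, 22, 7).
Start: lcm = T0 = 8
Fold in T1=23: gcd(8, 23) = 1; lcm(8, 23) = 8 * 23 / 1 = 184 / 1 = 184
Fold in T2=22: gcd(184, 22) = 2; lcm(184, 22) = 184 * 22 / 2 = 4048 / 2 = 2024
Fold in T3=7: gcd(2024, 7) = 1; lcm(2024, 7) = 2024 * 7 / 1 = 14168 / 1 = 14168
Full cycle length = 14168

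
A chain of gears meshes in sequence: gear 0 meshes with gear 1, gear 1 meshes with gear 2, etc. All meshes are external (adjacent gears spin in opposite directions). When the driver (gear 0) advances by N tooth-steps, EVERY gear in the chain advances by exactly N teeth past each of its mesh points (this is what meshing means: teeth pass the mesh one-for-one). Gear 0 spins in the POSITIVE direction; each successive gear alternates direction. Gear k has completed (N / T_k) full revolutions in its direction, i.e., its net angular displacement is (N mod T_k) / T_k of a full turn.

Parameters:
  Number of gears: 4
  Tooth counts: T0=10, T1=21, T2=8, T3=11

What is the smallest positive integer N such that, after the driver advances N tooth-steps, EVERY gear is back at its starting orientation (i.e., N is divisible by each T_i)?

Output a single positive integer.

Gear k returns to start when N is a multiple of T_k.
All gears at start simultaneously when N is a common multiple of [10, 21, 8, 11]; the smallest such N is lcm(10, 21, 8, 11).
Start: lcm = T0 = 10
Fold in T1=21: gcd(10, 21) = 1; lcm(10, 21) = 10 * 21 / 1 = 210 / 1 = 210
Fold in T2=8: gcd(210, 8) = 2; lcm(210, 8) = 210 * 8 / 2 = 1680 / 2 = 840
Fold in T3=11: gcd(840, 11) = 1; lcm(840, 11) = 840 * 11 / 1 = 9240 / 1 = 9240
Full cycle length = 9240

Answer: 9240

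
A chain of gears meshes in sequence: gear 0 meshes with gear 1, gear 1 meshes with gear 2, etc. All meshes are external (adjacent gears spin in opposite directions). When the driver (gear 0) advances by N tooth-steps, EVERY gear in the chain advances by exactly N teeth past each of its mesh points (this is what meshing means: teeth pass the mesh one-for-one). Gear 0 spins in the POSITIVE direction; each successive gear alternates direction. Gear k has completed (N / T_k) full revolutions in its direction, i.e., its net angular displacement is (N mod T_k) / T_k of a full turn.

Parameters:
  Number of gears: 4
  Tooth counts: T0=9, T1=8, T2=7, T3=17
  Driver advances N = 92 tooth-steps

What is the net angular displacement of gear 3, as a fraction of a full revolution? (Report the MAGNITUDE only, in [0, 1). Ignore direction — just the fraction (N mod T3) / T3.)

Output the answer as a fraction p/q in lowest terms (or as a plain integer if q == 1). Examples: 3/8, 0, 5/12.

Chain of 4 gears, tooth counts: [9, 8, 7, 17]
  gear 0: T0=9, direction=positive, advance = 92 mod 9 = 2 teeth = 2/9 turn
  gear 1: T1=8, direction=negative, advance = 92 mod 8 = 4 teeth = 4/8 turn
  gear 2: T2=7, direction=positive, advance = 92 mod 7 = 1 teeth = 1/7 turn
  gear 3: T3=17, direction=negative, advance = 92 mod 17 = 7 teeth = 7/17 turn
Gear 3: 92 mod 17 = 7
Fraction = 7 / 17 = 7/17 (gcd(7,17)=1) = 7/17

Answer: 7/17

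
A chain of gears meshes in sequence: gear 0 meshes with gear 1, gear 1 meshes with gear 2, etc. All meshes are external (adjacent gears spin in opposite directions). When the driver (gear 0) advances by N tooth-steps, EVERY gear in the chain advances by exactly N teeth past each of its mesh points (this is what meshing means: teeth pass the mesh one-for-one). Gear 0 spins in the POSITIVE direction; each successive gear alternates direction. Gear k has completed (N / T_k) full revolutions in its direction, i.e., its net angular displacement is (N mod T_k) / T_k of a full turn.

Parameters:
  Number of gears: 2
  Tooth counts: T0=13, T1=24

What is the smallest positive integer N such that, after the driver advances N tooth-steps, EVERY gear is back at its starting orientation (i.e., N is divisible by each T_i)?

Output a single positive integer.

Answer: 312

Derivation:
Gear k returns to start when N is a multiple of T_k.
All gears at start simultaneously when N is a common multiple of [13, 24]; the smallest such N is lcm(13, 24).
Start: lcm = T0 = 13
Fold in T1=24: gcd(13, 24) = 1; lcm(13, 24) = 13 * 24 / 1 = 312 / 1 = 312
Full cycle length = 312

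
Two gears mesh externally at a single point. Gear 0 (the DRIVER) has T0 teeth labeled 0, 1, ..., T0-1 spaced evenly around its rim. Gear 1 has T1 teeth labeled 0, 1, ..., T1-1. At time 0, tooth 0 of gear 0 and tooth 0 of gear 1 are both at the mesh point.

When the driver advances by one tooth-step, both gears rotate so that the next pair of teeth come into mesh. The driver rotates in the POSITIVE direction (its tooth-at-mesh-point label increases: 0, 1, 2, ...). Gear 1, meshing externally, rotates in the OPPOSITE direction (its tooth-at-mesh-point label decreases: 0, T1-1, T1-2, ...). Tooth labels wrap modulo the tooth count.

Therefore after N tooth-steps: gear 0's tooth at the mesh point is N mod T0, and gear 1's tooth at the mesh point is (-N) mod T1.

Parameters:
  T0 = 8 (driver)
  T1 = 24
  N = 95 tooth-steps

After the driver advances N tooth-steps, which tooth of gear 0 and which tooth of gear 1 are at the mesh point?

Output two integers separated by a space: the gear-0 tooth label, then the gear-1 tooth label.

Gear 0 (driver, T0=8): tooth at mesh = N mod T0
  95 = 11 * 8 + 7, so 95 mod 8 = 7
  gear 0 tooth = 7
Gear 1 (driven, T1=24): tooth at mesh = (-N) mod T1
  95 = 3 * 24 + 23, so 95 mod 24 = 23
  (-95) mod 24 = (-23) mod 24 = 24 - 23 = 1
Mesh after 95 steps: gear-0 tooth 7 meets gear-1 tooth 1

Answer: 7 1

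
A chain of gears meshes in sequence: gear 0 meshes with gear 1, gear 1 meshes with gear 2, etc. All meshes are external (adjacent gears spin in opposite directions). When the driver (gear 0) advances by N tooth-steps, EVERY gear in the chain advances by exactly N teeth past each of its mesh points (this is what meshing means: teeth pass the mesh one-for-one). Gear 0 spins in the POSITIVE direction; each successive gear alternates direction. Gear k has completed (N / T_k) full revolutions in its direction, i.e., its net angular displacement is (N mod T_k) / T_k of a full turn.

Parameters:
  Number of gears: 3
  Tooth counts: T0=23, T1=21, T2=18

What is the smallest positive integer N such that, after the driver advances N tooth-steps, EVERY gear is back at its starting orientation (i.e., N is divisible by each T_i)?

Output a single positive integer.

Answer: 2898

Derivation:
Gear k returns to start when N is a multiple of T_k.
All gears at start simultaneously when N is a common multiple of [23, 21, 18]; the smallest such N is lcm(23, 21, 18).
Start: lcm = T0 = 23
Fold in T1=21: gcd(23, 21) = 1; lcm(23, 21) = 23 * 21 / 1 = 483 / 1 = 483
Fold in T2=18: gcd(483, 18) = 3; lcm(483, 18) = 483 * 18 / 3 = 8694 / 3 = 2898
Full cycle length = 2898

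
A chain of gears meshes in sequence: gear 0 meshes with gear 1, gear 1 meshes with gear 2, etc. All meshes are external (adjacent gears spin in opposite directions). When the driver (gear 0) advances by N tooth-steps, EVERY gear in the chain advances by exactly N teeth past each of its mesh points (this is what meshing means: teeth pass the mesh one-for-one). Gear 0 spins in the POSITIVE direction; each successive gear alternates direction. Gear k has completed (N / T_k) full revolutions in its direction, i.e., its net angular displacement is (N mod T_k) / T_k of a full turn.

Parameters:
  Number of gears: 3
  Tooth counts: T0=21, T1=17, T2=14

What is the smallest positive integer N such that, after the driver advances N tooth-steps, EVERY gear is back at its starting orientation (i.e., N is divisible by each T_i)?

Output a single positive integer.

Gear k returns to start when N is a multiple of T_k.
All gears at start simultaneously when N is a common multiple of [21, 17, 14]; the smallest such N is lcm(21, 17, 14).
Start: lcm = T0 = 21
Fold in T1=17: gcd(21, 17) = 1; lcm(21, 17) = 21 * 17 / 1 = 357 / 1 = 357
Fold in T2=14: gcd(357, 14) = 7; lcm(357, 14) = 357 * 14 / 7 = 4998 / 7 = 714
Full cycle length = 714

Answer: 714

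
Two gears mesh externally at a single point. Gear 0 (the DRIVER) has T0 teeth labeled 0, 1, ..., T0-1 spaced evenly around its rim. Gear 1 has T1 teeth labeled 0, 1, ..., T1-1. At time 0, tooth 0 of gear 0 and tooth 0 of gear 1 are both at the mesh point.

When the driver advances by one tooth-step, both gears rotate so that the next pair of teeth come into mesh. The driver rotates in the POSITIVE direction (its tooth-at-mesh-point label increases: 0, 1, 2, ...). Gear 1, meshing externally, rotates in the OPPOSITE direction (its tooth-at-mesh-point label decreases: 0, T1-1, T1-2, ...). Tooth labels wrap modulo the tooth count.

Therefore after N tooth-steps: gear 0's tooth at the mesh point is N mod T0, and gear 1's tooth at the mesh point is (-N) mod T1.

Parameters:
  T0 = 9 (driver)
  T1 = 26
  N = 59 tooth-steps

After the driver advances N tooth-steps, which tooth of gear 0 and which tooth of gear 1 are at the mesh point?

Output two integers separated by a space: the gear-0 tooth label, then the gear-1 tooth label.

Answer: 5 19

Derivation:
Gear 0 (driver, T0=9): tooth at mesh = N mod T0
  59 = 6 * 9 + 5, so 59 mod 9 = 5
  gear 0 tooth = 5
Gear 1 (driven, T1=26): tooth at mesh = (-N) mod T1
  59 = 2 * 26 + 7, so 59 mod 26 = 7
  (-59) mod 26 = (-7) mod 26 = 26 - 7 = 19
Mesh after 59 steps: gear-0 tooth 5 meets gear-1 tooth 19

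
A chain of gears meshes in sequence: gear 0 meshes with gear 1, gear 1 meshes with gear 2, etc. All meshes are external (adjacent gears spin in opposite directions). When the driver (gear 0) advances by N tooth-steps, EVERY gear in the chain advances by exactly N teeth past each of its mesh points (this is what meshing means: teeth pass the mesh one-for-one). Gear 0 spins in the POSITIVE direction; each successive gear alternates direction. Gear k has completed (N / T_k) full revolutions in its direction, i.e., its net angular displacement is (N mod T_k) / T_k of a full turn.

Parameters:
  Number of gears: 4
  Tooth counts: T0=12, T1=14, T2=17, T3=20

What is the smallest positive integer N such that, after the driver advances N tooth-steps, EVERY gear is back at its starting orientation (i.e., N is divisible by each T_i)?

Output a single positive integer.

Answer: 7140

Derivation:
Gear k returns to start when N is a multiple of T_k.
All gears at start simultaneously when N is a common multiple of [12, 14, 17, 20]; the smallest such N is lcm(12, 14, 17, 20).
Start: lcm = T0 = 12
Fold in T1=14: gcd(12, 14) = 2; lcm(12, 14) = 12 * 14 / 2 = 168 / 2 = 84
Fold in T2=17: gcd(84, 17) = 1; lcm(84, 17) = 84 * 17 / 1 = 1428 / 1 = 1428
Fold in T3=20: gcd(1428, 20) = 4; lcm(1428, 20) = 1428 * 20 / 4 = 28560 / 4 = 7140
Full cycle length = 7140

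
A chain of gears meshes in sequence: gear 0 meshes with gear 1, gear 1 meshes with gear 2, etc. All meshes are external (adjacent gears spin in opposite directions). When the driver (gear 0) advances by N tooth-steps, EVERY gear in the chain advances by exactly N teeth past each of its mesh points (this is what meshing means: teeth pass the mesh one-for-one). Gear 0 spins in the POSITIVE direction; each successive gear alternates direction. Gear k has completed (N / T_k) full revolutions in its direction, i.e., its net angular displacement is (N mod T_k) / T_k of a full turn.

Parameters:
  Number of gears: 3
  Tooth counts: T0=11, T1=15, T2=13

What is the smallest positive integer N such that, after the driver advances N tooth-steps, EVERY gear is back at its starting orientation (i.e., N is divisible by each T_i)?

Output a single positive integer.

Answer: 2145

Derivation:
Gear k returns to start when N is a multiple of T_k.
All gears at start simultaneously when N is a common multiple of [11, 15, 13]; the smallest such N is lcm(11, 15, 13).
Start: lcm = T0 = 11
Fold in T1=15: gcd(11, 15) = 1; lcm(11, 15) = 11 * 15 / 1 = 165 / 1 = 165
Fold in T2=13: gcd(165, 13) = 1; lcm(165, 13) = 165 * 13 / 1 = 2145 / 1 = 2145
Full cycle length = 2145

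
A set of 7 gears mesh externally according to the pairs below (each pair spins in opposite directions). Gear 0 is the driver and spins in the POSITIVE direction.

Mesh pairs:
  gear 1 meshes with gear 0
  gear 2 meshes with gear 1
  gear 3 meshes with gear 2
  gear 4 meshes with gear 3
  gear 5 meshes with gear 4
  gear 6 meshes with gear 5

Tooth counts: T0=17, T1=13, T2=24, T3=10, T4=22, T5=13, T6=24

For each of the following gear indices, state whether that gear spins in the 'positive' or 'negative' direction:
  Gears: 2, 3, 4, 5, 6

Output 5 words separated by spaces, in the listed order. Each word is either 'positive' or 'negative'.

Answer: positive negative positive negative positive

Derivation:
Gear 0 (driver): positive (depth 0)
  gear 1: meshes with gear 0 -> depth 1 -> negative (opposite of gear 0)
  gear 2: meshes with gear 1 -> depth 2 -> positive (opposite of gear 1)
  gear 3: meshes with gear 2 -> depth 3 -> negative (opposite of gear 2)
  gear 4: meshes with gear 3 -> depth 4 -> positive (opposite of gear 3)
  gear 5: meshes with gear 4 -> depth 5 -> negative (opposite of gear 4)
  gear 6: meshes with gear 5 -> depth 6 -> positive (opposite of gear 5)
Queried indices 2, 3, 4, 5, 6 -> positive, negative, positive, negative, positive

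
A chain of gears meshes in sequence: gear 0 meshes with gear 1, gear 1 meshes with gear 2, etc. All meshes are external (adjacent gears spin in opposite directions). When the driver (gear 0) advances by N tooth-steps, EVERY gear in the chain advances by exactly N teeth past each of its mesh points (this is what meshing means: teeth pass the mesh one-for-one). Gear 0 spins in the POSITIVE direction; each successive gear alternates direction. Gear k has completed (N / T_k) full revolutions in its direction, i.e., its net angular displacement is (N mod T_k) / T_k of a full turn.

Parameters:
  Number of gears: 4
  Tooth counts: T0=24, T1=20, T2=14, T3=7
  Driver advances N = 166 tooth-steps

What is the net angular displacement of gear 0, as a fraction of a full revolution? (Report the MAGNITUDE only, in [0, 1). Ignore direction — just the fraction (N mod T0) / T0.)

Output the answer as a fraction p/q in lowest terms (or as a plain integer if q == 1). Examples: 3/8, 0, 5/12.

Answer: 11/12

Derivation:
Chain of 4 gears, tooth counts: [24, 20, 14, 7]
  gear 0: T0=24, direction=positive, advance = 166 mod 24 = 22 teeth = 22/24 turn
  gear 1: T1=20, direction=negative, advance = 166 mod 20 = 6 teeth = 6/20 turn
  gear 2: T2=14, direction=positive, advance = 166 mod 14 = 12 teeth = 12/14 turn
  gear 3: T3=7, direction=negative, advance = 166 mod 7 = 5 teeth = 5/7 turn
Gear 0: 166 mod 24 = 22
Fraction = 22 / 24 = 11/12 (gcd(22,24)=2) = 11/12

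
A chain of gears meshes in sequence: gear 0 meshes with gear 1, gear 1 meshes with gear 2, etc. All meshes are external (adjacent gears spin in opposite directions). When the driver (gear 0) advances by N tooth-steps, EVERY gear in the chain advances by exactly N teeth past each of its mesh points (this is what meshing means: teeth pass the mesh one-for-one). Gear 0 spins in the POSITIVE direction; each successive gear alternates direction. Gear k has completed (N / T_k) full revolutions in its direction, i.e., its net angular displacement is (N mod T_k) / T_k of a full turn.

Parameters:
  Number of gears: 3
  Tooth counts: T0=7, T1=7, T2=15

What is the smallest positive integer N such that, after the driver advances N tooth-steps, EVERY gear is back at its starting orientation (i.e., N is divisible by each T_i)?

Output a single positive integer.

Answer: 105

Derivation:
Gear k returns to start when N is a multiple of T_k.
All gears at start simultaneously when N is a common multiple of [7, 7, 15]; the smallest such N is lcm(7, 7, 15).
Start: lcm = T0 = 7
Fold in T1=7: gcd(7, 7) = 7; lcm(7, 7) = 7 * 7 / 7 = 49 / 7 = 7
Fold in T2=15: gcd(7, 15) = 1; lcm(7, 15) = 7 * 15 / 1 = 105 / 1 = 105
Full cycle length = 105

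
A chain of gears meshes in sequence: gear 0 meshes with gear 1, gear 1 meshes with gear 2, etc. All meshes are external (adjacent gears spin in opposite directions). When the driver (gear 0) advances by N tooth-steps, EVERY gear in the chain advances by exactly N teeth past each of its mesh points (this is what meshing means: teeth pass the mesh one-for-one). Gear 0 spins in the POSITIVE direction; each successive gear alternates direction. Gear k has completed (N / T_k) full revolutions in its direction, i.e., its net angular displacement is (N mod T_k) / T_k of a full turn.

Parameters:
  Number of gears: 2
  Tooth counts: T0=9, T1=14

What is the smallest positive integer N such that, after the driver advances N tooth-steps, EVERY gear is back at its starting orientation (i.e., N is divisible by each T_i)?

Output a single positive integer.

Answer: 126

Derivation:
Gear k returns to start when N is a multiple of T_k.
All gears at start simultaneously when N is a common multiple of [9, 14]; the smallest such N is lcm(9, 14).
Start: lcm = T0 = 9
Fold in T1=14: gcd(9, 14) = 1; lcm(9, 14) = 9 * 14 / 1 = 126 / 1 = 126
Full cycle length = 126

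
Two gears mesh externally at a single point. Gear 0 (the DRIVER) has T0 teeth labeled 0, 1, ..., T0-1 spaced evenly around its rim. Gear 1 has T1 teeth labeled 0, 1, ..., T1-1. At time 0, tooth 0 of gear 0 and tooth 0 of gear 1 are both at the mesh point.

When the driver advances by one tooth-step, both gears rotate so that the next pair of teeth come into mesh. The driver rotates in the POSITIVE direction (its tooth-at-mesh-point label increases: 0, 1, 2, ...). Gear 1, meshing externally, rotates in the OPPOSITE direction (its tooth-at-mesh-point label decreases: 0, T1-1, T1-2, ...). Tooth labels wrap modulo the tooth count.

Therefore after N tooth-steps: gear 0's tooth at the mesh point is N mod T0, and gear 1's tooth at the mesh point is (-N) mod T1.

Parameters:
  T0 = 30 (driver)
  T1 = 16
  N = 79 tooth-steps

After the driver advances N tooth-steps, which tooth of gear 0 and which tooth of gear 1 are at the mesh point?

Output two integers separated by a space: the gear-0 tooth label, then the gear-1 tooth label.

Answer: 19 1

Derivation:
Gear 0 (driver, T0=30): tooth at mesh = N mod T0
  79 = 2 * 30 + 19, so 79 mod 30 = 19
  gear 0 tooth = 19
Gear 1 (driven, T1=16): tooth at mesh = (-N) mod T1
  79 = 4 * 16 + 15, so 79 mod 16 = 15
  (-79) mod 16 = (-15) mod 16 = 16 - 15 = 1
Mesh after 79 steps: gear-0 tooth 19 meets gear-1 tooth 1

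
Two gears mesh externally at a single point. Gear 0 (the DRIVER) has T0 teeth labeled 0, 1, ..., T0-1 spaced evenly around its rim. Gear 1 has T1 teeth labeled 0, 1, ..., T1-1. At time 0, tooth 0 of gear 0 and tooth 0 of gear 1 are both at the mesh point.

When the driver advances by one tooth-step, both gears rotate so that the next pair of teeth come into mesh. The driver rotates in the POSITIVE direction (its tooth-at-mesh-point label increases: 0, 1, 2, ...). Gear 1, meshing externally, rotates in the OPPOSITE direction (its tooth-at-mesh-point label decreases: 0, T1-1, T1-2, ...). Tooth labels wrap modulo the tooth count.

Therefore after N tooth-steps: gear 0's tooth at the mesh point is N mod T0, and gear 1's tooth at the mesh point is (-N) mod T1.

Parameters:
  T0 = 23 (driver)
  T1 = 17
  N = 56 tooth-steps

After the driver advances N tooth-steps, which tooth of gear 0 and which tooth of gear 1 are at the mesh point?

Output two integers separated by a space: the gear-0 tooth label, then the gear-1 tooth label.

Gear 0 (driver, T0=23): tooth at mesh = N mod T0
  56 = 2 * 23 + 10, so 56 mod 23 = 10
  gear 0 tooth = 10
Gear 1 (driven, T1=17): tooth at mesh = (-N) mod T1
  56 = 3 * 17 + 5, so 56 mod 17 = 5
  (-56) mod 17 = (-5) mod 17 = 17 - 5 = 12
Mesh after 56 steps: gear-0 tooth 10 meets gear-1 tooth 12

Answer: 10 12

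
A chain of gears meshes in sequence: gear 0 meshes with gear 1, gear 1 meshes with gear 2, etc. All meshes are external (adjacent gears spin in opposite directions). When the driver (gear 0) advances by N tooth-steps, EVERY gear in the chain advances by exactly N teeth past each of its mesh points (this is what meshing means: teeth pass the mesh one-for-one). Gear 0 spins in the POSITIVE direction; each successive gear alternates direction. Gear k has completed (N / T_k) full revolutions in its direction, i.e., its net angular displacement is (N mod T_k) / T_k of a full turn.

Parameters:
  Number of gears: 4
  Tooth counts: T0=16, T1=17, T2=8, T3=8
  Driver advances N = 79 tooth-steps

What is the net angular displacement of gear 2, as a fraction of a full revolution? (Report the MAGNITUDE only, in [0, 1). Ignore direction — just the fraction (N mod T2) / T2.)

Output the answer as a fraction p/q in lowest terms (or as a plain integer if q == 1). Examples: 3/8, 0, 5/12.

Chain of 4 gears, tooth counts: [16, 17, 8, 8]
  gear 0: T0=16, direction=positive, advance = 79 mod 16 = 15 teeth = 15/16 turn
  gear 1: T1=17, direction=negative, advance = 79 mod 17 = 11 teeth = 11/17 turn
  gear 2: T2=8, direction=positive, advance = 79 mod 8 = 7 teeth = 7/8 turn
  gear 3: T3=8, direction=negative, advance = 79 mod 8 = 7 teeth = 7/8 turn
Gear 2: 79 mod 8 = 7
Fraction = 7 / 8 = 7/8 (gcd(7,8)=1) = 7/8

Answer: 7/8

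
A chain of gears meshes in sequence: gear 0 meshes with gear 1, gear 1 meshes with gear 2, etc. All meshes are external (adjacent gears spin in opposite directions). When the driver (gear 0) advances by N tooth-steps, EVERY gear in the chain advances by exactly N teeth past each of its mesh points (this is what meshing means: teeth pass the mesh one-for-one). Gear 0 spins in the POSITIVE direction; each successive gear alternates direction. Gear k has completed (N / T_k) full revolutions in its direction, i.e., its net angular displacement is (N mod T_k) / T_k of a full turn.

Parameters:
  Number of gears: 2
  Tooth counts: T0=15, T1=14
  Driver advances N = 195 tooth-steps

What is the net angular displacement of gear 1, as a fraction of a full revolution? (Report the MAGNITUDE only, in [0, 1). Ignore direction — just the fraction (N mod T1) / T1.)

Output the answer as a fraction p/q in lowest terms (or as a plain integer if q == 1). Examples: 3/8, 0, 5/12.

Chain of 2 gears, tooth counts: [15, 14]
  gear 0: T0=15, direction=positive, advance = 195 mod 15 = 0 teeth = 0/15 turn
  gear 1: T1=14, direction=negative, advance = 195 mod 14 = 13 teeth = 13/14 turn
Gear 1: 195 mod 14 = 13
Fraction = 13 / 14 = 13/14 (gcd(13,14)=1) = 13/14

Answer: 13/14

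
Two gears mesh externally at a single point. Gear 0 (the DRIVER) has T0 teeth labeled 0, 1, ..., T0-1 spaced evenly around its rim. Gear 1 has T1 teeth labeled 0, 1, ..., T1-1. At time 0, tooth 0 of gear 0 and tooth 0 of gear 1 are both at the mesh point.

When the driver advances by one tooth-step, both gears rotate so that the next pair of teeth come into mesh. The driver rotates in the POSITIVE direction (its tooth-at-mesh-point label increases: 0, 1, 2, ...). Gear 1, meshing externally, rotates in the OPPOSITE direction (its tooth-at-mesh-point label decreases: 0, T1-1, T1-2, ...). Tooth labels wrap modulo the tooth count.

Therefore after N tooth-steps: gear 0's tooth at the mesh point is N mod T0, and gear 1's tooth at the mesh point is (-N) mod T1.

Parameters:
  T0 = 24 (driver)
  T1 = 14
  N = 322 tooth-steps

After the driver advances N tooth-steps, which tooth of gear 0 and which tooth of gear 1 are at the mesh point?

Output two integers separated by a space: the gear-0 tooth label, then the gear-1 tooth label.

Answer: 10 0

Derivation:
Gear 0 (driver, T0=24): tooth at mesh = N mod T0
  322 = 13 * 24 + 10, so 322 mod 24 = 10
  gear 0 tooth = 10
Gear 1 (driven, T1=14): tooth at mesh = (-N) mod T1
  322 = 23 * 14 + 0, so 322 mod 14 = 0
  (-322) mod 14 = 0
Mesh after 322 steps: gear-0 tooth 10 meets gear-1 tooth 0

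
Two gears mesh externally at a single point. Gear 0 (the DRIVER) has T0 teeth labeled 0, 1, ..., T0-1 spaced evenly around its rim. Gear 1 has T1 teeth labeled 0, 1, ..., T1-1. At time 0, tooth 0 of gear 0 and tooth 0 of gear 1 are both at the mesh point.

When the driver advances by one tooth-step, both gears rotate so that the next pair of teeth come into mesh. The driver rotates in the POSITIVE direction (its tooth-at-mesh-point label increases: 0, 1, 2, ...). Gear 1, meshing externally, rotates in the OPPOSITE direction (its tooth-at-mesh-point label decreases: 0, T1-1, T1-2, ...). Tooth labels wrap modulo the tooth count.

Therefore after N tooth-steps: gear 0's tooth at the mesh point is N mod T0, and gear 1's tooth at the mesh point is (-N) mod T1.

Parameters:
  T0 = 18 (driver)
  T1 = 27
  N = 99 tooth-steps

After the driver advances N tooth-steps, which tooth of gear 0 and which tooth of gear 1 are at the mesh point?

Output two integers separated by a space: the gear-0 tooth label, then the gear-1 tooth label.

Gear 0 (driver, T0=18): tooth at mesh = N mod T0
  99 = 5 * 18 + 9, so 99 mod 18 = 9
  gear 0 tooth = 9
Gear 1 (driven, T1=27): tooth at mesh = (-N) mod T1
  99 = 3 * 27 + 18, so 99 mod 27 = 18
  (-99) mod 27 = (-18) mod 27 = 27 - 18 = 9
Mesh after 99 steps: gear-0 tooth 9 meets gear-1 tooth 9

Answer: 9 9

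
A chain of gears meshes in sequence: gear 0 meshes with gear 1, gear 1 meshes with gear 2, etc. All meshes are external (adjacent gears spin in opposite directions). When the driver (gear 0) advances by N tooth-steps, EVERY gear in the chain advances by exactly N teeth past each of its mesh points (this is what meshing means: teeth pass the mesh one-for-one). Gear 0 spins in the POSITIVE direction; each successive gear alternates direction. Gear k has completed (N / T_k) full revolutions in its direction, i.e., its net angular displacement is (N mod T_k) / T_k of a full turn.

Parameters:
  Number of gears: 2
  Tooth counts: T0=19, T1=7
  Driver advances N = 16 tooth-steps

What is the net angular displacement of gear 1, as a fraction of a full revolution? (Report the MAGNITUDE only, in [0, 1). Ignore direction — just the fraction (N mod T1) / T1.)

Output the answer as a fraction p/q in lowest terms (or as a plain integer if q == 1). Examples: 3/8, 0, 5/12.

Answer: 2/7

Derivation:
Chain of 2 gears, tooth counts: [19, 7]
  gear 0: T0=19, direction=positive, advance = 16 mod 19 = 16 teeth = 16/19 turn
  gear 1: T1=7, direction=negative, advance = 16 mod 7 = 2 teeth = 2/7 turn
Gear 1: 16 mod 7 = 2
Fraction = 2 / 7 = 2/7 (gcd(2,7)=1) = 2/7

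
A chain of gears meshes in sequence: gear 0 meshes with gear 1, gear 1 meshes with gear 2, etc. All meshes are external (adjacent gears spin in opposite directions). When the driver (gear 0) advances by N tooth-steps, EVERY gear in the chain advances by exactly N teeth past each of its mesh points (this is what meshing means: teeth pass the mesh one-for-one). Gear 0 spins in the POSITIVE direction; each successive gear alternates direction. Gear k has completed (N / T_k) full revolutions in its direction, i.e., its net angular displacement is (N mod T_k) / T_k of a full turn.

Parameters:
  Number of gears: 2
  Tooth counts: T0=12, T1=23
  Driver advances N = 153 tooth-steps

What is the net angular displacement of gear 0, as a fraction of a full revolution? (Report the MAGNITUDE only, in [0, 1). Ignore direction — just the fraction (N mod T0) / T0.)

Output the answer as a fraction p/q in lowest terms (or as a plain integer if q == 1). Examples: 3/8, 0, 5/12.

Chain of 2 gears, tooth counts: [12, 23]
  gear 0: T0=12, direction=positive, advance = 153 mod 12 = 9 teeth = 9/12 turn
  gear 1: T1=23, direction=negative, advance = 153 mod 23 = 15 teeth = 15/23 turn
Gear 0: 153 mod 12 = 9
Fraction = 9 / 12 = 3/4 (gcd(9,12)=3) = 3/4

Answer: 3/4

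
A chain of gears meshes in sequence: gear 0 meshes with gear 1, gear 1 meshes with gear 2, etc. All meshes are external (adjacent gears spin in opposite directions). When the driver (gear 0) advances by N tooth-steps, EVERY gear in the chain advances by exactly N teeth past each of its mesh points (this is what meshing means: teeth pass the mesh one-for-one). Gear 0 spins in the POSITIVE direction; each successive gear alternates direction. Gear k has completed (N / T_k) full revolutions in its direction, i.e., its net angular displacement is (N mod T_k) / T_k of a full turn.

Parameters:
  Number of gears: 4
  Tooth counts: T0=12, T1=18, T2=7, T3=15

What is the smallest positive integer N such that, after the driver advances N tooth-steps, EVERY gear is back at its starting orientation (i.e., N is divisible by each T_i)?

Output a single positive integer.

Answer: 1260

Derivation:
Gear k returns to start when N is a multiple of T_k.
All gears at start simultaneously when N is a common multiple of [12, 18, 7, 15]; the smallest such N is lcm(12, 18, 7, 15).
Start: lcm = T0 = 12
Fold in T1=18: gcd(12, 18) = 6; lcm(12, 18) = 12 * 18 / 6 = 216 / 6 = 36
Fold in T2=7: gcd(36, 7) = 1; lcm(36, 7) = 36 * 7 / 1 = 252 / 1 = 252
Fold in T3=15: gcd(252, 15) = 3; lcm(252, 15) = 252 * 15 / 3 = 3780 / 3 = 1260
Full cycle length = 1260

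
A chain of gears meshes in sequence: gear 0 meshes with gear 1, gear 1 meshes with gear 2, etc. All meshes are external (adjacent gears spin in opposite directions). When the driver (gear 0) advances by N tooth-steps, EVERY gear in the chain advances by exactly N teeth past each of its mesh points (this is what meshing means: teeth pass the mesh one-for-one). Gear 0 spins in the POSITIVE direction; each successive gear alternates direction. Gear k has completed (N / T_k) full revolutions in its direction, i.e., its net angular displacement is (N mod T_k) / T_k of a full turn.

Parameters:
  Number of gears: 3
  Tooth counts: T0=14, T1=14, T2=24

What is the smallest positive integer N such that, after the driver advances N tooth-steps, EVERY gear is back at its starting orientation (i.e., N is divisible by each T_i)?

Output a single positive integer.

Gear k returns to start when N is a multiple of T_k.
All gears at start simultaneously when N is a common multiple of [14, 14, 24]; the smallest such N is lcm(14, 14, 24).
Start: lcm = T0 = 14
Fold in T1=14: gcd(14, 14) = 14; lcm(14, 14) = 14 * 14 / 14 = 196 / 14 = 14
Fold in T2=24: gcd(14, 24) = 2; lcm(14, 24) = 14 * 24 / 2 = 336 / 2 = 168
Full cycle length = 168

Answer: 168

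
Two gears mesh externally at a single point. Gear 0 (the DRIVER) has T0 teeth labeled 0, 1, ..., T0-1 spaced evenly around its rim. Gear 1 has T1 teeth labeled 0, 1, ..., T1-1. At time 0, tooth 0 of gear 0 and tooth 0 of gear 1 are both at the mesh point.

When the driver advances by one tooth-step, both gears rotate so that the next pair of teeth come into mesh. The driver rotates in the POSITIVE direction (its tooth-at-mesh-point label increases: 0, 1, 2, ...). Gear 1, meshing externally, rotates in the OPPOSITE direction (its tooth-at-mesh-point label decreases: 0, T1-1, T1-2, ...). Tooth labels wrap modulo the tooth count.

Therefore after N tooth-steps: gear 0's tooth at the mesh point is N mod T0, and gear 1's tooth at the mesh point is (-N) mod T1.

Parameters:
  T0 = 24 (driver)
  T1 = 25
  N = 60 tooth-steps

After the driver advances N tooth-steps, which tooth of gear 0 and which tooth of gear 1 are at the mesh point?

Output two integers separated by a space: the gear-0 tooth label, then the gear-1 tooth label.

Gear 0 (driver, T0=24): tooth at mesh = N mod T0
  60 = 2 * 24 + 12, so 60 mod 24 = 12
  gear 0 tooth = 12
Gear 1 (driven, T1=25): tooth at mesh = (-N) mod T1
  60 = 2 * 25 + 10, so 60 mod 25 = 10
  (-60) mod 25 = (-10) mod 25 = 25 - 10 = 15
Mesh after 60 steps: gear-0 tooth 12 meets gear-1 tooth 15

Answer: 12 15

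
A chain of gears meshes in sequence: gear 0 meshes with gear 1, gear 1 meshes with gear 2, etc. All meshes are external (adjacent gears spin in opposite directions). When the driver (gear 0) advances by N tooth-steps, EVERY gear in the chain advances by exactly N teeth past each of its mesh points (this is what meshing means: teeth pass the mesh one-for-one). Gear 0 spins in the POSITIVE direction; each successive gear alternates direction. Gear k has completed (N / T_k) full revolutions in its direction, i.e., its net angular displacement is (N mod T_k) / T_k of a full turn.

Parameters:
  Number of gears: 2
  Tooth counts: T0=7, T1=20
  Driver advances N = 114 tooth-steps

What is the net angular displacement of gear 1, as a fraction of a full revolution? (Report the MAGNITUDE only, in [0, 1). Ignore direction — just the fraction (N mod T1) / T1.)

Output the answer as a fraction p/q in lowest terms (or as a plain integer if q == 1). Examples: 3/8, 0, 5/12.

Answer: 7/10

Derivation:
Chain of 2 gears, tooth counts: [7, 20]
  gear 0: T0=7, direction=positive, advance = 114 mod 7 = 2 teeth = 2/7 turn
  gear 1: T1=20, direction=negative, advance = 114 mod 20 = 14 teeth = 14/20 turn
Gear 1: 114 mod 20 = 14
Fraction = 14 / 20 = 7/10 (gcd(14,20)=2) = 7/10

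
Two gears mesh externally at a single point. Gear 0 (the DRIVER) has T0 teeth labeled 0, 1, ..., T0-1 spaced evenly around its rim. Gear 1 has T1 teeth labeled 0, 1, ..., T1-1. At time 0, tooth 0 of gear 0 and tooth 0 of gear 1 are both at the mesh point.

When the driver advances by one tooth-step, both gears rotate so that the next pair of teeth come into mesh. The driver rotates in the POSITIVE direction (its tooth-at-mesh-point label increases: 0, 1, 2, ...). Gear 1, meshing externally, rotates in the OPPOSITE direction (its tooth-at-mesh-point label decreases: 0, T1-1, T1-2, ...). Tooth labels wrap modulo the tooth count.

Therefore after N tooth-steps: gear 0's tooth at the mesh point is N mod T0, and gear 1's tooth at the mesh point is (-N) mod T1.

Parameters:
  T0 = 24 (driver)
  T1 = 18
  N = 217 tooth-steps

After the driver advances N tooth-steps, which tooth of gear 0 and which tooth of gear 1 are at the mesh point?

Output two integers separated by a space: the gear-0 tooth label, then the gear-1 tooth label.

Answer: 1 17

Derivation:
Gear 0 (driver, T0=24): tooth at mesh = N mod T0
  217 = 9 * 24 + 1, so 217 mod 24 = 1
  gear 0 tooth = 1
Gear 1 (driven, T1=18): tooth at mesh = (-N) mod T1
  217 = 12 * 18 + 1, so 217 mod 18 = 1
  (-217) mod 18 = (-1) mod 18 = 18 - 1 = 17
Mesh after 217 steps: gear-0 tooth 1 meets gear-1 tooth 17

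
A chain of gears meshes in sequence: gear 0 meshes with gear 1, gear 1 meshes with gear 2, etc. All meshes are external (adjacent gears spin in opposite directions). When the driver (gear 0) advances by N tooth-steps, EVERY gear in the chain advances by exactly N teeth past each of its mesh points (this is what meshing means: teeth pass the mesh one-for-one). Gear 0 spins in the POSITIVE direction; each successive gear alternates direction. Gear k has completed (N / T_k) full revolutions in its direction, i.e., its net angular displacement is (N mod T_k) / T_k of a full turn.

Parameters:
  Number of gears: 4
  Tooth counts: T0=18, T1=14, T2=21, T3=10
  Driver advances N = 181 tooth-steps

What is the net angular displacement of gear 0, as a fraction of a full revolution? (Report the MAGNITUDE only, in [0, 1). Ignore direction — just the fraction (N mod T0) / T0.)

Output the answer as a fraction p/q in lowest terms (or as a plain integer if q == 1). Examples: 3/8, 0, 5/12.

Chain of 4 gears, tooth counts: [18, 14, 21, 10]
  gear 0: T0=18, direction=positive, advance = 181 mod 18 = 1 teeth = 1/18 turn
  gear 1: T1=14, direction=negative, advance = 181 mod 14 = 13 teeth = 13/14 turn
  gear 2: T2=21, direction=positive, advance = 181 mod 21 = 13 teeth = 13/21 turn
  gear 3: T3=10, direction=negative, advance = 181 mod 10 = 1 teeth = 1/10 turn
Gear 0: 181 mod 18 = 1
Fraction = 1 / 18 = 1/18 (gcd(1,18)=1) = 1/18

Answer: 1/18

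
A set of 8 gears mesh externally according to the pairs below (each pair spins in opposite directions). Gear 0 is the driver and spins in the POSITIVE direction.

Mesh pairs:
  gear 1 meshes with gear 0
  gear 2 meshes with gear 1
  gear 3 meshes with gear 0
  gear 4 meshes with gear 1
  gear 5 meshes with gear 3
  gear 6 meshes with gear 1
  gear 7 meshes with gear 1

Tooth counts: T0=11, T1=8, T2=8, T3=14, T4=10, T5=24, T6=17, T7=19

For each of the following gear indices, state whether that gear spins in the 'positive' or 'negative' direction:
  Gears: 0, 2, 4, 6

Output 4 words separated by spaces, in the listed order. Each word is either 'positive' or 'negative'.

Gear 0 (driver): positive (depth 0)
  gear 1: meshes with gear 0 -> depth 1 -> negative (opposite of gear 0)
  gear 2: meshes with gear 1 -> depth 2 -> positive (opposite of gear 1)
  gear 3: meshes with gear 0 -> depth 1 -> negative (opposite of gear 0)
  gear 4: meshes with gear 1 -> depth 2 -> positive (opposite of gear 1)
  gear 5: meshes with gear 3 -> depth 2 -> positive (opposite of gear 3)
  gear 6: meshes with gear 1 -> depth 2 -> positive (opposite of gear 1)
  gear 7: meshes with gear 1 -> depth 2 -> positive (opposite of gear 1)
Queried indices 0, 2, 4, 6 -> positive, positive, positive, positive

Answer: positive positive positive positive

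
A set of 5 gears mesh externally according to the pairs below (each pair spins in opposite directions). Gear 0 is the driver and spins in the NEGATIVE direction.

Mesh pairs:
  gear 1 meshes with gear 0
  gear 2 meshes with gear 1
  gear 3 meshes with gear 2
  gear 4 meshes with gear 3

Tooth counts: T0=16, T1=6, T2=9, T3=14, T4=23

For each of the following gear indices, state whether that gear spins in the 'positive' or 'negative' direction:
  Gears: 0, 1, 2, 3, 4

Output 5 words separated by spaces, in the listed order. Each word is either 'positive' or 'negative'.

Answer: negative positive negative positive negative

Derivation:
Gear 0 (driver): negative (depth 0)
  gear 1: meshes with gear 0 -> depth 1 -> positive (opposite of gear 0)
  gear 2: meshes with gear 1 -> depth 2 -> negative (opposite of gear 1)
  gear 3: meshes with gear 2 -> depth 3 -> positive (opposite of gear 2)
  gear 4: meshes with gear 3 -> depth 4 -> negative (opposite of gear 3)
Queried indices 0, 1, 2, 3, 4 -> negative, positive, negative, positive, negative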